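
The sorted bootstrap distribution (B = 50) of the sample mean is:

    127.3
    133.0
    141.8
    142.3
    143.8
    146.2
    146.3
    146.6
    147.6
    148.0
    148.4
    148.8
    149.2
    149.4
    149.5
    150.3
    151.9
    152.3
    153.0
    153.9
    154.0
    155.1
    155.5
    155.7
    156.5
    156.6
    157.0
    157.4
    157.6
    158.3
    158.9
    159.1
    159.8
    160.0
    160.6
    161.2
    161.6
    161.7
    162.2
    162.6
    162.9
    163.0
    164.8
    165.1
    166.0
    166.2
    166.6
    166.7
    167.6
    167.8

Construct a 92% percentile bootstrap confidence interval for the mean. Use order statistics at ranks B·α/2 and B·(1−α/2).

(133.0, 166.7)

α = 0.08; lower rank = 50 × 0.040 = 2; upper rank = 50 × 0.960 = 48.
The 2nd smallest replicate is 133.0; the 48th is 166.7.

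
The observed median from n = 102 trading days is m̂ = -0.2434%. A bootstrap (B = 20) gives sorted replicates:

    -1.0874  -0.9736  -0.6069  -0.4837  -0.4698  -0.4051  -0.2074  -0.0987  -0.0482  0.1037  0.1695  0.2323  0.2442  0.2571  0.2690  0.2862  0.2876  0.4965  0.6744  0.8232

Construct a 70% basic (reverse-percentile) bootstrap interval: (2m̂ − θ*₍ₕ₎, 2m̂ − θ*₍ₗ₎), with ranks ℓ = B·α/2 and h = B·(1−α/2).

Percentile endpoints at ranks 3 and 17: θ*₍3₎ = -0.6069, θ*₍17₎ = 0.2876.
Basic interval reflects these around m̂:
  lower = 2 × -0.2434 − 0.2876 = -0.7744
  upper = 2 × -0.2434 − -0.6069 = 0.1201

(-0.7744, 0.1201)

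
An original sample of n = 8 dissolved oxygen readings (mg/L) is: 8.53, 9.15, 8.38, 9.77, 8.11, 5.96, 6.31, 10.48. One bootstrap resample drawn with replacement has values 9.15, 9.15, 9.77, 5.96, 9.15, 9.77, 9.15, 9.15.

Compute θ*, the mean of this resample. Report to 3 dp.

Mean = (9.15 + 9.15 + 9.77 + 5.96 + 9.15 + 9.77 + 9.15 + 9.15) / 8 = 71.250 / 8 = 8.906

θ* = 8.906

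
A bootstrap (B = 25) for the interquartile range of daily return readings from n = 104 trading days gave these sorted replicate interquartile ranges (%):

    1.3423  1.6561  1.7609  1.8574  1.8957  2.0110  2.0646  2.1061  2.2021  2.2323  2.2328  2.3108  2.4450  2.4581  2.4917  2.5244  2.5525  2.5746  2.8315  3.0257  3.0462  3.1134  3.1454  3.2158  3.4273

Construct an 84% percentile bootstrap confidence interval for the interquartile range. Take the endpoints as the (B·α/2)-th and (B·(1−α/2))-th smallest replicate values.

α = 0.16; lower rank = 25 × 0.080 = 2; upper rank = 25 × 0.920 = 23.
The 2nd smallest replicate is 1.6561; the 23rd is 3.1454.

(1.6561, 3.1454)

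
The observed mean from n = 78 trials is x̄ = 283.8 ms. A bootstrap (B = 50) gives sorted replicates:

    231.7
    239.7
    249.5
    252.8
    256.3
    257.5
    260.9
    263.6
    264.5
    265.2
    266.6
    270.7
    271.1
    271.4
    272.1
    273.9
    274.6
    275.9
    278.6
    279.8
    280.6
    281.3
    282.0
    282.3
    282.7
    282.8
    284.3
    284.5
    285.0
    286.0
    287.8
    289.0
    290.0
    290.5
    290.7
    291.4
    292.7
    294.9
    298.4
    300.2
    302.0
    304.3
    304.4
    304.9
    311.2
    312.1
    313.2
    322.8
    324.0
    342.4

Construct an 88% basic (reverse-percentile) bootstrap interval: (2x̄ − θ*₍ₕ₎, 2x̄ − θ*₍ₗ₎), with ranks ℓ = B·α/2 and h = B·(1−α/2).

(254.4, 318.1)

Percentile endpoints at ranks 3 and 47: θ*₍3₎ = 249.5, θ*₍47₎ = 313.2.
Basic interval reflects these around x̄:
  lower = 2 × 283.8 − 313.2 = 254.4
  upper = 2 × 283.8 − 249.5 = 318.1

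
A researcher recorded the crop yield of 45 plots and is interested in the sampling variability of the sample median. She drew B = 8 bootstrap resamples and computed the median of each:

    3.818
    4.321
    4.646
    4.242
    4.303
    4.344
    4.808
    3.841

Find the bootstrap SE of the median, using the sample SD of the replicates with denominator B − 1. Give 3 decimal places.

SE* = 0.343

Bootstrap SE is the standard deviation of the 8 replicate medians.
Mean of replicates: (3.818 + 4.321 + 4.646 + 4.242 + 4.303 + 4.344 + 4.808 + 3.841) / 8 = 34.32300 / 8 = 4.29038
Sum of squared deviations: (−0.47237)² + (+0.03062)² + (+0.35562)² + (−0.04838)² + (+0.01262)² + (+0.05363)² + (+0.51762)² + (−0.44937)² = 0.82579
Variance = 0.82579 / 7 = 0.11797
SE* = √0.11797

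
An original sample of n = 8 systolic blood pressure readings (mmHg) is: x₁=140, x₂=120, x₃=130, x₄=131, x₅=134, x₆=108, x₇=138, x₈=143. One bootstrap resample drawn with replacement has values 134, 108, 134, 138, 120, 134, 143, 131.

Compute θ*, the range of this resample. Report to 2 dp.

Range = 143 − 108 = 35.00

θ* = 35.00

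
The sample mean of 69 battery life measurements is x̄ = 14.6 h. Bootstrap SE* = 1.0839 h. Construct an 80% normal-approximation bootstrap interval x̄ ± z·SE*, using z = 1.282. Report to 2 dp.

Margin = 1.282 × 1.0839 = 1.390
Interval: 14.6 ± 1.390

(13.21, 15.99)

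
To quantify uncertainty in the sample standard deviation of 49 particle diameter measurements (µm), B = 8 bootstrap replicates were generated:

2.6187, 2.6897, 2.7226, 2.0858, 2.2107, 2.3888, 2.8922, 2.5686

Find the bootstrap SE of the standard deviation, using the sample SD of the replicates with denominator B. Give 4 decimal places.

Bootstrap SE is the standard deviation of the 8 replicate standard deviations.
Mean of replicates: (2.6187 + 2.6897 + 2.7226 + 2.0858 + 2.2107 + 2.3888 + 2.8922 + 2.5686) / 8 = 20.17710 / 8 = 2.52214
Sum of squared deviations: (+0.09656)² + (+0.16756)² + (+0.20046)² + (−0.43634)² + (−0.31144)² + (−0.13334)² + (+0.37006)² + (+0.04646)² = 0.52185
Variance = 0.52185 / 8 = 0.06523
SE* = √0.06523

SE* = 0.2554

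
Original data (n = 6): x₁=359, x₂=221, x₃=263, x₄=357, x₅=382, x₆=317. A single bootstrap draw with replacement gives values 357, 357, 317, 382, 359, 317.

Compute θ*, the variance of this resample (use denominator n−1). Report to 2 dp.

θ* = 672.17

Mean = 348.1667; sum of squared deviations = 3360.8333
s² = 3360.8333 / 5 = 672.1667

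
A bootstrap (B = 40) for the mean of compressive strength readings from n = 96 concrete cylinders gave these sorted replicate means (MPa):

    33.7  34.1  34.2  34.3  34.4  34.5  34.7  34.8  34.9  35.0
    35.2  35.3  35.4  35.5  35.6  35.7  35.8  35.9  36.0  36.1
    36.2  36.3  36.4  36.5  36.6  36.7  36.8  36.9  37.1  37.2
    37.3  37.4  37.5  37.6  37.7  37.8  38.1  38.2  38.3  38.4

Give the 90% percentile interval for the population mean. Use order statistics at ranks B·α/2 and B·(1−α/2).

α = 0.10; lower rank = 40 × 0.050 = 2; upper rank = 40 × 0.950 = 38.
The 2nd smallest replicate is 34.1; the 38th is 38.2.

(34.1, 38.2)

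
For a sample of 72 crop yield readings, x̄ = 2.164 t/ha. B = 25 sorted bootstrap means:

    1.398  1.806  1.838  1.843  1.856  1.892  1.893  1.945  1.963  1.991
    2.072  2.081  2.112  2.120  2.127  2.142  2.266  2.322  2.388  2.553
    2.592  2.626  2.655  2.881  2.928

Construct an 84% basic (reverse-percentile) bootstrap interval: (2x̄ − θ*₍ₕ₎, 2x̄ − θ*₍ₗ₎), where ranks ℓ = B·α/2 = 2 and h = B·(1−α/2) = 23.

(1.673, 2.522)

Percentile endpoints at ranks 2 and 23: θ*₍2₎ = 1.806, θ*₍23₎ = 2.655.
Basic interval reflects these around x̄:
  lower = 2 × 2.164 − 2.655 = 1.673
  upper = 2 × 2.164 − 1.806 = 2.522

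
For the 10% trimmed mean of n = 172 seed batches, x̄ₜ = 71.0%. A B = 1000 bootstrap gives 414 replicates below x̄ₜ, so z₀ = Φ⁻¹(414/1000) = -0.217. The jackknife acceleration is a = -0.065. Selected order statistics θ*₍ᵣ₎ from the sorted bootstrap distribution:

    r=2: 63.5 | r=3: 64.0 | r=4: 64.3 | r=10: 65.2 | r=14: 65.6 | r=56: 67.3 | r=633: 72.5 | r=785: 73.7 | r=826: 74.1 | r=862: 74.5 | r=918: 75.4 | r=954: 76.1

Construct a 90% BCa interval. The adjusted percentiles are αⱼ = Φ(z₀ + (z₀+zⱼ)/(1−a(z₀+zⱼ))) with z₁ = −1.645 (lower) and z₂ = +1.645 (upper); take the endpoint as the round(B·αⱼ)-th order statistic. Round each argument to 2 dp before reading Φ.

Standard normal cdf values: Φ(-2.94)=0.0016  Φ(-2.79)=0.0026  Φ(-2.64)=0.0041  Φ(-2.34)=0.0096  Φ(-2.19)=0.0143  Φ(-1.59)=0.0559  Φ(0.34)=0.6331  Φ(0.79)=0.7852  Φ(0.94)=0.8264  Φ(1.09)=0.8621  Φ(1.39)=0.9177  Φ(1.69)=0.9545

(65.2, 74.5)

Lower: z₀ + z₁ = -0.217 + (-1.645) = -1.862; 1 − a(z₀+z₁) = 1 − (-0.065)(-1.862) = 0.8790; argument = -0.217 + (-1.862)/0.8790 = -2.3354 → -2.34.
α₁ = Φ(-2.34) = 0.0096; rank = round(1000 × 0.0096) = 10; θ*₍10₎ = 65.2.
Upper: z₀ + z₂ = 1.428; 1 − a(z₀+z₂) = 1.0928; argument = 1.0897 → 1.09; α₂ = 0.8621; rank = 862; θ*₍862₎ = 74.5.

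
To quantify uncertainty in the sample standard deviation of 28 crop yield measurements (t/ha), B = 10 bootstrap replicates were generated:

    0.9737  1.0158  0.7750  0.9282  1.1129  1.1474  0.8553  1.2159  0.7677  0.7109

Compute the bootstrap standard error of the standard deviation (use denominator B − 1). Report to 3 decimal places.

Bootstrap SE is the standard deviation of the 10 replicate standard deviations.
Mean of replicates: (0.9737 + 1.0158 + 0.7750 + 0.9282 + 1.1129 + 1.1474 + 0.8553 + 1.2159 + 0.7677 + 0.7109) / 10 = 9.50280 / 10 = 0.95028
Sum of squared deviations: (+0.02342)² + (+0.06552)² + (−0.17528)² + (−0.02208)² + (+0.16262)² + (+0.19712)² + (−0.09498)² + (+0.26562)² + (−0.18258)² + (−0.23938)² = 0.27157
Variance = 0.27157 / 9 = 0.03017
SE* = √0.03017

SE* = 0.174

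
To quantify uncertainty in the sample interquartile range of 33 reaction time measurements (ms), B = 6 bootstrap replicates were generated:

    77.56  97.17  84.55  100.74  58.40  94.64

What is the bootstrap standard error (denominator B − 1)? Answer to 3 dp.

Bootstrap SE is the standard deviation of the 6 replicate interquartile ranges.
Mean of replicates: (77.56 + 97.17 + 84.55 + 100.74 + 58.40 + 94.64) / 6 = 513.0600 / 6 = 85.5100
Sum of squared deviations: (−7.9500)² + (+11.6600)² + (−0.9600)² + (+15.2300)² + (−27.1100)² + (+9.1300)² = 1250.3416
Variance = 1250.3416 / 5 = 250.0683
SE* = √250.0683

SE* = 15.814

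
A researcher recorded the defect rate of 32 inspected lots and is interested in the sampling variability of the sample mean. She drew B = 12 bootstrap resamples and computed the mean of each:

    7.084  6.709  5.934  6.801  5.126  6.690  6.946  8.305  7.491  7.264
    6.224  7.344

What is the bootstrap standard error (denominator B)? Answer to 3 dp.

Bootstrap SE is the standard deviation of the 12 replicate means.
Mean of replicates: (7.084 + 6.709 + 5.934 + 6.801 + 5.126 + 6.690 + 6.946 + 8.305 + 7.491 + 7.264 + 6.224 + 7.344) / 12 = 81.9180 / 12 = 6.8265
Sum of squared deviations: (+0.2575)² + (−0.1175)² + (−0.8925)² + (−0.0255)² + (−1.7005)² + (−0.1365)² + (+0.1195)² + (+1.4785)² + (+0.6645)² + (+0.4375)² + (−0.6025)² + (+0.5175)² = 7.2517
Variance = 7.2517 / 12 = 0.6043
SE* = √0.6043

SE* = 0.777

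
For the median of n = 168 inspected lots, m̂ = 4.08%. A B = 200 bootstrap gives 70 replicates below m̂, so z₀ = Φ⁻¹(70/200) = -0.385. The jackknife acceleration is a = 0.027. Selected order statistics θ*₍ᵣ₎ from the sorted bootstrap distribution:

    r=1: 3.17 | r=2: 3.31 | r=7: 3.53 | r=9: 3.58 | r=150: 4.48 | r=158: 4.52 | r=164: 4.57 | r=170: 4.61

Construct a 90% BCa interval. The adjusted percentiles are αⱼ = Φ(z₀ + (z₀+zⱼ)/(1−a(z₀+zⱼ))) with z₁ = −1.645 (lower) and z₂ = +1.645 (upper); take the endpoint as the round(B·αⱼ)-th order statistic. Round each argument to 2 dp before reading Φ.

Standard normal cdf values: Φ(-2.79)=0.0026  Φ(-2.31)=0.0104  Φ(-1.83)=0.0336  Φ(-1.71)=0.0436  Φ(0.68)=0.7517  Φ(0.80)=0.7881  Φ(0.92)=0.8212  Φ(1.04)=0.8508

Lower: z₀ + z₁ = -0.385 + (-1.645) = -2.030; 1 − a(z₀+z₁) = 1 − (0.027)(-2.030) = 1.0548; argument = -0.385 + (-2.030)/1.0548 = -2.3095 → -2.31.
α₁ = Φ(-2.31) = 0.0104; rank = round(200 × 0.0104) = 2; θ*₍2₎ = 3.31.
Upper: z₀ + z₂ = 1.260; 1 − a(z₀+z₂) = 0.9660; argument = 0.9194 → 0.92; α₂ = 0.8212; rank = 164; θ*₍164₎ = 4.57.

(3.31, 4.57)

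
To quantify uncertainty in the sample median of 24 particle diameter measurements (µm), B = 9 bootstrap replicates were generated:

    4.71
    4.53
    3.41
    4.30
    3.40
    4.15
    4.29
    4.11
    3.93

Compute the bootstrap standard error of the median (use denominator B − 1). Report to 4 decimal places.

SE* = 0.4514

Bootstrap SE is the standard deviation of the 9 replicate medians.
Mean of replicates: (4.71 + 4.53 + 3.41 + 4.30 + 3.40 + 4.15 + 4.29 + 4.11 + 3.93) / 9 = 36.83000 / 9 = 4.09222
Sum of squared deviations: (+0.61778)² + (+0.43778)² + (−0.68222)² + (+0.20778)² + (−0.69222)² + (+0.05778)² + (+0.19778)² + (+0.01778)² + (−0.16222)² = 1.63016
Variance = 1.63016 / 8 = 0.20377
SE* = √0.20377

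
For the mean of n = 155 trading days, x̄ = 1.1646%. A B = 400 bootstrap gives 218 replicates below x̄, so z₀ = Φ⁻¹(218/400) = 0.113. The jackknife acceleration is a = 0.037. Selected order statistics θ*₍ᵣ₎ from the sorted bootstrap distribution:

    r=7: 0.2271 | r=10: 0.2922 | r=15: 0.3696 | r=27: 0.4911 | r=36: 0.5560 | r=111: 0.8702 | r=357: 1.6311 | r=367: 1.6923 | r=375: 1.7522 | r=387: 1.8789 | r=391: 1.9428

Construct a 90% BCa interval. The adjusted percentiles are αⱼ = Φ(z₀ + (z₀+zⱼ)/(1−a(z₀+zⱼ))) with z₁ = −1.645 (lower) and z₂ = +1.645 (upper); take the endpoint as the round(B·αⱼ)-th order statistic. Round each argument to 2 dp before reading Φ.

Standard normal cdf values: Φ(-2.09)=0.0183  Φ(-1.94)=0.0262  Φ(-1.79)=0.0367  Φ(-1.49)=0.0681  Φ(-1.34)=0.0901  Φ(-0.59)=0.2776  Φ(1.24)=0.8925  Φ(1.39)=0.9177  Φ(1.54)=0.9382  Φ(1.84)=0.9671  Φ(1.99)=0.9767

(0.5560, 1.9428)

Lower: z₀ + z₁ = 0.113 + (-1.645) = -1.532; 1 − a(z₀+z₁) = 1 − (0.037)(-1.532) = 1.0567; argument = 0.113 + (-1.532)/1.0567 = -1.3368 → -1.34.
α₁ = Φ(-1.34) = 0.0901; rank = round(400 × 0.0901) = 36; θ*₍36₎ = 0.5560.
Upper: z₀ + z₂ = 1.758; 1 − a(z₀+z₂) = 0.9350; argument = 1.9933 → 1.99; α₂ = 0.9767; rank = 391; θ*₍391₎ = 1.9428.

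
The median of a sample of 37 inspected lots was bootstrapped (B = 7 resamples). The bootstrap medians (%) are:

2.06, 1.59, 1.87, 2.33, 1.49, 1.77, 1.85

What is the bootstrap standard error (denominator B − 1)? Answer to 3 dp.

SE* = 0.282

Bootstrap SE is the standard deviation of the 7 replicate medians.
Mean of replicates: (2.06 + 1.59 + 1.87 + 2.33 + 1.49 + 1.77 + 1.85) / 7 = 12.9600 / 7 = 1.8514
Sum of squared deviations: (+0.2086)² + (−0.2614)² + (+0.0186)² + (+0.4786)² + (−0.3614)² + (−0.0814)² + (−0.0014)² = 0.4785
Variance = 0.4785 / 6 = 0.0797
SE* = √0.0797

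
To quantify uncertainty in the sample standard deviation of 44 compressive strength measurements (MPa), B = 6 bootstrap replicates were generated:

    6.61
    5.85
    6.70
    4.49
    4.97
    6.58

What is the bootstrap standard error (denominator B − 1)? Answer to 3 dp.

Bootstrap SE is the standard deviation of the 6 replicate standard deviations.
Mean of replicates: (6.61 + 5.85 + 6.70 + 4.49 + 4.97 + 6.58) / 6 = 35.2000 / 6 = 5.8667
Sum of squared deviations: (+0.7433)² + (−0.0167)² + (+0.8333)² + (−1.3767)² + (−0.8967)² + (+0.7133)² = 4.4553
Variance = 4.4553 / 5 = 0.8911
SE* = √0.8911

SE* = 0.944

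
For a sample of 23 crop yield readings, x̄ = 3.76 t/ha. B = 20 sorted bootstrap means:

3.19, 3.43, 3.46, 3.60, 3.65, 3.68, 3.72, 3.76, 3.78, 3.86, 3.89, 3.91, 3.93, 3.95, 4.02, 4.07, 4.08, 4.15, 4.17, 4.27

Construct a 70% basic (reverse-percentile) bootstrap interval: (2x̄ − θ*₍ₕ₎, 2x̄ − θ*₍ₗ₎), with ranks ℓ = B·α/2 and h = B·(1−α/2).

Percentile endpoints at ranks 3 and 17: θ*₍3₎ = 3.46, θ*₍17₎ = 4.08.
Basic interval reflects these around x̄:
  lower = 2 × 3.76 − 4.08 = 3.44
  upper = 2 × 3.76 − 3.46 = 4.06

(3.44, 4.06)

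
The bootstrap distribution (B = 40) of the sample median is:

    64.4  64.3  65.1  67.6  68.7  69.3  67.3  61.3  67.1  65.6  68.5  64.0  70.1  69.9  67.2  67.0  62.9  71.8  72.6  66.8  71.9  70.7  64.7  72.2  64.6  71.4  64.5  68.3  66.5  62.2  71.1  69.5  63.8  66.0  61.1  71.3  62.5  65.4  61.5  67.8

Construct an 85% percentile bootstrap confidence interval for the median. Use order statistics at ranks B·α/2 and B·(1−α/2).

(61.5, 71.8)

Sorted replicates: 61.1, 61.3, 61.5, 62.2, 62.5, 62.9, 63.8, 64.0, 64.3, 64.4, 64.5, 64.6, 64.7, 65.1, 65.4, 65.6, 66.0, 66.5, 66.8, 67.0, 67.1, 67.2, 67.3, 67.6, 67.8, 68.3, 68.5, 68.7, 69.3, 69.5, 69.9, 70.1, 70.7, 71.1, 71.3, 71.4, 71.8, 71.9, 72.2, 72.6
α = 0.15; lower rank = 40 × 0.075 = 3; upper rank = 40 × 0.925 = 37.
The 3rd smallest replicate is 61.5; the 37th is 71.8.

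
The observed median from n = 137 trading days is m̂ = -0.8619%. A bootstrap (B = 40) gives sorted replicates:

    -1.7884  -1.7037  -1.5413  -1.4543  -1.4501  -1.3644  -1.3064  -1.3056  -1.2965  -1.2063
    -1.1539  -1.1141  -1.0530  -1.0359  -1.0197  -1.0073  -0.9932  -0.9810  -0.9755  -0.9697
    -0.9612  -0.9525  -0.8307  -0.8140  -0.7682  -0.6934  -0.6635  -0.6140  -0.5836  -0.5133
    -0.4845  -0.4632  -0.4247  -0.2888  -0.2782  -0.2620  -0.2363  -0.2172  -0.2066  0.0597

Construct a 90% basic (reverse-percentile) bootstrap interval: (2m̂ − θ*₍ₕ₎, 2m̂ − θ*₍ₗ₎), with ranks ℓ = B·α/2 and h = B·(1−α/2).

Percentile endpoints at ranks 2 and 38: θ*₍2₎ = -1.7037, θ*₍38₎ = -0.2172.
Basic interval reflects these around m̂:
  lower = 2 × -0.8619 − -0.2172 = -1.5066
  upper = 2 × -0.8619 − -1.7037 = -0.0201

(-1.5066, -0.0201)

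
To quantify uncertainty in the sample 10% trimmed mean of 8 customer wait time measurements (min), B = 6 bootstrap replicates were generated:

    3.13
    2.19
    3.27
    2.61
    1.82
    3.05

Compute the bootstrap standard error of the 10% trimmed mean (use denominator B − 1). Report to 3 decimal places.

SE* = 0.578

Bootstrap SE is the standard deviation of the 6 replicate 10% trimmed means.
Mean of replicates: (3.13 + 2.19 + 3.27 + 2.61 + 1.82 + 3.05) / 6 = 16.0700 / 6 = 2.6783
Sum of squared deviations: (+0.4517)² + (−0.4883)² + (+0.5917)² + (−0.0683)² + (−0.8583)² + (+0.3717)² = 1.6721
Variance = 1.6721 / 5 = 0.3344
SE* = √0.3344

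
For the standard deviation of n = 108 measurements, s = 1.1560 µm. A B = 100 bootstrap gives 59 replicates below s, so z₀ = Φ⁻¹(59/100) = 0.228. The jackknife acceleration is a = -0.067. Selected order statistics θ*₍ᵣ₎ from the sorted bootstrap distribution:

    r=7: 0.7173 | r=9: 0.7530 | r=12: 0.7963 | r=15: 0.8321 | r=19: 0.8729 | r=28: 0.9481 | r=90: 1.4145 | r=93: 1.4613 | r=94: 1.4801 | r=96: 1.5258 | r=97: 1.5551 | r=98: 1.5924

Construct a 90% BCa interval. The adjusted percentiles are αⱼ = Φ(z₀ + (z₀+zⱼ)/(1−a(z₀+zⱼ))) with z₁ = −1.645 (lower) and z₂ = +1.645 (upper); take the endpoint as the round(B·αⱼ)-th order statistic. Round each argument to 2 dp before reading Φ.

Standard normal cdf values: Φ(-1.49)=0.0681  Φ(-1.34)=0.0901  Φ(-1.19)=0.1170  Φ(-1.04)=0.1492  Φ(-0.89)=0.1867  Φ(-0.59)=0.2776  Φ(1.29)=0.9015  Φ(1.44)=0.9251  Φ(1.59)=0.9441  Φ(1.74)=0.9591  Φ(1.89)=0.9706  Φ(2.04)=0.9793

(0.7530, 1.5551)

Lower: z₀ + z₁ = 0.228 + (-1.645) = -1.417; 1 − a(z₀+z₁) = 1 − (-0.067)(-1.417) = 0.9051; argument = 0.228 + (-1.417)/0.9051 = -1.3376 → -1.34.
α₁ = Φ(-1.34) = 0.0901; rank = round(100 × 0.0901) = 9; θ*₍9₎ = 0.7530.
Upper: z₀ + z₂ = 1.873; 1 − a(z₀+z₂) = 1.1255; argument = 1.8922 → 1.89; α₂ = 0.9706; rank = 97; θ*₍97₎ = 1.5551.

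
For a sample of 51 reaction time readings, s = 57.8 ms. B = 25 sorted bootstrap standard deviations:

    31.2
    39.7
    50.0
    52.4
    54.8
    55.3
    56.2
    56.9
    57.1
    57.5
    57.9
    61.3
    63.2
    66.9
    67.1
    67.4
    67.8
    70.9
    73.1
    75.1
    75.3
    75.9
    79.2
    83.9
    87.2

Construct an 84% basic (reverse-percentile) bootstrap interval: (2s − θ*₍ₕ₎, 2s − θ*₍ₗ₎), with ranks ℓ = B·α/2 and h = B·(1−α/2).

Percentile endpoints at ranks 2 and 23: θ*₍2₎ = 39.7, θ*₍23₎ = 79.2.
Basic interval reflects these around s:
  lower = 2 × 57.8 − 79.2 = 36.4
  upper = 2 × 57.8 − 39.7 = 75.9

(36.4, 75.9)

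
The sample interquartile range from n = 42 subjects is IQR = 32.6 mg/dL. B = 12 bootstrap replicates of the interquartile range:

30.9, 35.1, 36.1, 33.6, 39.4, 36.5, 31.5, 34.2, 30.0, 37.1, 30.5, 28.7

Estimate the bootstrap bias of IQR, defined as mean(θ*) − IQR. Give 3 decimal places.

mean(θ*) = (30.9 + 35.1 + 36.1 + 33.6 + 39.4 + 36.5 + 31.5 + 34.2 + 30.0 + 37.1 + 30.5 + 28.7) / 12 = 33.6333
bias = 33.6333 − 32.6

bias = +1.033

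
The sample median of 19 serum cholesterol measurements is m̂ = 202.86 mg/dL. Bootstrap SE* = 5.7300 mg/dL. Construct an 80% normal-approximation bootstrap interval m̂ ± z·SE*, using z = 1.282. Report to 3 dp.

Margin = 1.282 × 5.7300 = 7.3459
Interval: 202.86 ± 7.3459

(195.514, 210.206)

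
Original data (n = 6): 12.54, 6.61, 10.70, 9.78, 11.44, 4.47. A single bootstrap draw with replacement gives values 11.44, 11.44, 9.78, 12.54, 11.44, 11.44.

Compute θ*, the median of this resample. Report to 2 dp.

Sorted: 9.78, 11.44, 11.44, 11.44, 11.44, 12.54
Median = average of the two middle values = 11.44

θ* = 11.44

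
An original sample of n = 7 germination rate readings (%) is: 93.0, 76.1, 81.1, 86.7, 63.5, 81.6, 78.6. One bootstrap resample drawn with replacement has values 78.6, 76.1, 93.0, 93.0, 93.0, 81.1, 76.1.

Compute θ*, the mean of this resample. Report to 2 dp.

Mean = (78.6 + 76.1 + 93.0 + 93.0 + 93.0 + 81.1 + 76.1) / 7 = 590.90 / 7 = 84.41

θ* = 84.41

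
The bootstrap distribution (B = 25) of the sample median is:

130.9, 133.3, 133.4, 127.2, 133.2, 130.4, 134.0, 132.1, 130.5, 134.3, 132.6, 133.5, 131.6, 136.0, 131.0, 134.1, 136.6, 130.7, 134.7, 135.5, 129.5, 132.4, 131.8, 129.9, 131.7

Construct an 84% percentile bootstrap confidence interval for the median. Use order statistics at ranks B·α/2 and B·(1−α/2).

Sorted replicates: 127.2, 129.5, 129.9, 130.4, 130.5, 130.7, 130.9, 131.0, 131.6, 131.7, 131.8, 132.1, 132.4, 132.6, 133.2, 133.3, 133.4, 133.5, 134.0, 134.1, 134.3, 134.7, 135.5, 136.0, 136.6
α = 0.16; lower rank = 25 × 0.080 = 2; upper rank = 25 × 0.920 = 23.
The 2nd smallest replicate is 129.5; the 23rd is 135.5.

(129.5, 135.5)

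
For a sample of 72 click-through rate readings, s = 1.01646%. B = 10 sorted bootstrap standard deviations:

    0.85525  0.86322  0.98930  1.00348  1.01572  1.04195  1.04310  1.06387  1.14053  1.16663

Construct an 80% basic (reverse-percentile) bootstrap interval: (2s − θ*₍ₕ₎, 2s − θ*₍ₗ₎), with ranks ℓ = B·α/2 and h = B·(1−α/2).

Percentile endpoints at ranks 1 and 9: θ*₍1₎ = 0.85525, θ*₍9₎ = 1.14053.
Basic interval reflects these around s:
  lower = 2 × 1.01646 − 1.14053 = 0.89239
  upper = 2 × 1.01646 − 0.85525 = 1.17767

(0.89239, 1.17767)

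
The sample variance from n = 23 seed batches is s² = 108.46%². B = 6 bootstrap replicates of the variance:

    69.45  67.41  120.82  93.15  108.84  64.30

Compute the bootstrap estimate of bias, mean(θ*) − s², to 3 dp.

mean(θ*) = (69.45 + 67.41 + 120.82 + 93.15 + 108.84 + 64.30) / 6 = 87.3283
bias = 87.3283 − 108.46

bias = −21.132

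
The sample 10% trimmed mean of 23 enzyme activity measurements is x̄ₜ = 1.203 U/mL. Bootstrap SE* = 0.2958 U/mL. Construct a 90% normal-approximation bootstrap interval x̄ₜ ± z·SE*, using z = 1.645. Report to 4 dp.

(0.7164, 1.6896)

Margin = 1.645 × 0.2958 = 0.48659
Interval: 1.203 ± 0.48659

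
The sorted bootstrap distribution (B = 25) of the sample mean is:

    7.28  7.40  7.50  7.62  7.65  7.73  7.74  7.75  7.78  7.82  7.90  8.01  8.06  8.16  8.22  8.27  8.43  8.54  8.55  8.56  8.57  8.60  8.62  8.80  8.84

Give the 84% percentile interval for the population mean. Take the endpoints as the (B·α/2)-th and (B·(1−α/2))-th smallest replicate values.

α = 0.16; lower rank = 25 × 0.080 = 2; upper rank = 25 × 0.920 = 23.
The 2nd smallest replicate is 7.40; the 23rd is 8.62.

(7.40, 8.62)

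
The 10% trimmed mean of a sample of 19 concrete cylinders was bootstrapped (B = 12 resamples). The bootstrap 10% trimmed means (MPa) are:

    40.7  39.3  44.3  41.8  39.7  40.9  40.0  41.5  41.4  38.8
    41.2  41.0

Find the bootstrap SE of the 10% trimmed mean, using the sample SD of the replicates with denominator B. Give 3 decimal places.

Bootstrap SE is the standard deviation of the 12 replicate 10% trimmed means.
Mean of replicates: (40.7 + 39.3 + 44.3 + 41.8 + 39.7 + 40.9 + 40.0 + 41.5 + 41.4 + 38.8 + 41.2 + 41.0) / 12 = 490.6000 / 12 = 40.8833
Sum of squared deviations: (−0.1833)² + (−1.5833)² + (+3.4167)² + (+0.9167)² + (−1.1833)² + (+0.0167)² + (−0.8833)² + (+0.6167)² + (+0.5167)² + (−2.0833)² + (+0.3167)² + (+0.1167)² = 22.3367
Variance = 22.3367 / 12 = 1.8614
SE* = √1.8614

SE* = 1.364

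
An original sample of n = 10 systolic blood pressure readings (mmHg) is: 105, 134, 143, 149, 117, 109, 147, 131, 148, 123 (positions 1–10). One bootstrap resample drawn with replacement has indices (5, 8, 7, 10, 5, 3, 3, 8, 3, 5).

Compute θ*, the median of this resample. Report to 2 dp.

θ* = 131.00

Resample values: 117, 131, 147, 123, 117, 143, 143, 131, 143, 117.
Sorted: 117, 117, 117, 123, 131, 131, 143, 143, 143, 147
Median = average of the two middle values = 131.00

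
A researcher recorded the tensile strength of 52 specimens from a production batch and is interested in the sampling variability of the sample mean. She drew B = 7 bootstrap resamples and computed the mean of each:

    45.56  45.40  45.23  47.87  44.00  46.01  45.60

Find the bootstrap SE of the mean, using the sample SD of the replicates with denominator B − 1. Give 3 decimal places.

SE* = 1.157

Bootstrap SE is the standard deviation of the 7 replicate means.
Mean of replicates: (45.56 + 45.40 + 45.23 + 47.87 + 44.00 + 46.01 + 45.60) / 7 = 319.6700 / 7 = 45.6671
Sum of squared deviations: (−0.1071)² + (−0.2671)² + (−0.4371)² + (+2.2029)² + (−1.6671)² + (+0.3429)² + (−0.0671)² = 8.0279
Variance = 8.0279 / 6 = 1.3380
SE* = √1.3380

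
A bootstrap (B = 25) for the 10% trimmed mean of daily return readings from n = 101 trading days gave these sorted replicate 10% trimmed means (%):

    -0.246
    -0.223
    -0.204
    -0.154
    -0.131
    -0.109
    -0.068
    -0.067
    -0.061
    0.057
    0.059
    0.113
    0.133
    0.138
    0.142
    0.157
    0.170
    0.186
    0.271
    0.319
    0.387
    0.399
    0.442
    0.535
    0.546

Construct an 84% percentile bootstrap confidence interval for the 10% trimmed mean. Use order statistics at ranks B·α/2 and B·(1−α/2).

α = 0.16; lower rank = 25 × 0.080 = 2; upper rank = 25 × 0.920 = 23.
The 2nd smallest replicate is -0.223; the 23rd is 0.442.

(-0.223, 0.442)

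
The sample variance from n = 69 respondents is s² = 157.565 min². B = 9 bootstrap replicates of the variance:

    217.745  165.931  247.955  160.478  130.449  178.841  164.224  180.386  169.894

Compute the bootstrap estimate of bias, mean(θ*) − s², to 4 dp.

bias = +21.9798

mean(θ*) = (217.745 + 165.931 + 247.955 + 160.478 + 130.449 + 178.841 + 164.224 + 180.386 + 169.894) / 9 = 179.54478
bias = 179.54478 − 157.565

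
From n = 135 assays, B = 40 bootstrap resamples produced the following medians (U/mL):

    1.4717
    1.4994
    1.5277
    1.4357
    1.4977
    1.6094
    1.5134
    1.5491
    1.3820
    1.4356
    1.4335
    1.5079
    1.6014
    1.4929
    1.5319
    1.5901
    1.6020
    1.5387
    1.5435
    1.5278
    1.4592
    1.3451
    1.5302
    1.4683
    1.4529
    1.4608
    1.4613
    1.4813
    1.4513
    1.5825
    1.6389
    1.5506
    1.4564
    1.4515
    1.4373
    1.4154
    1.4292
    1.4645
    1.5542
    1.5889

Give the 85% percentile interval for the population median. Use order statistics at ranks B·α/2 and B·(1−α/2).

Sorted replicates: 1.3451, 1.3820, 1.4154, 1.4292, 1.4335, 1.4356, 1.4357, 1.4373, 1.4513, 1.4515, 1.4529, 1.4564, 1.4592, 1.4608, 1.4613, 1.4645, 1.4683, 1.4717, 1.4813, 1.4929, 1.4977, 1.4994, 1.5079, 1.5134, 1.5277, 1.5278, 1.5302, 1.5319, 1.5387, 1.5435, 1.5491, 1.5506, 1.5542, 1.5825, 1.5889, 1.5901, 1.6014, 1.6020, 1.6094, 1.6389
α = 0.15; lower rank = 40 × 0.075 = 3; upper rank = 40 × 0.925 = 37.
The 3rd smallest replicate is 1.4154; the 37th is 1.6014.

(1.4154, 1.6014)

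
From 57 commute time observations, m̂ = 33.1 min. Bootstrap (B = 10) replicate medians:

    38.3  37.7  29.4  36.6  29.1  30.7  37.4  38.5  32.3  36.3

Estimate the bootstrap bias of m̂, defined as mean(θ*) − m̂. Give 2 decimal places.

bias = +1.53

mean(θ*) = (38.3 + 37.7 + 29.4 + 36.6 + 29.1 + 30.7 + 37.4 + 38.5 + 32.3 + 36.3) / 10 = 34.630
bias = 34.630 − 33.1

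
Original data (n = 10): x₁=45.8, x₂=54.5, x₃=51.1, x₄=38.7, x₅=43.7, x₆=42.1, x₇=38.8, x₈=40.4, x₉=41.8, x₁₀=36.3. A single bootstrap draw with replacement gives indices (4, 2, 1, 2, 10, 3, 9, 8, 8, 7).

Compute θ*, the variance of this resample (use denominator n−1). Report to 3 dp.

θ* = 46.533

Resample values: 38.7, 54.5, 45.8, 54.5, 36.3, 51.1, 41.8, 40.4, 40.4, 38.8.
Mean = 44.2300; sum of squared deviations = 418.8010
s² = 418.8010 / 9 = 46.5334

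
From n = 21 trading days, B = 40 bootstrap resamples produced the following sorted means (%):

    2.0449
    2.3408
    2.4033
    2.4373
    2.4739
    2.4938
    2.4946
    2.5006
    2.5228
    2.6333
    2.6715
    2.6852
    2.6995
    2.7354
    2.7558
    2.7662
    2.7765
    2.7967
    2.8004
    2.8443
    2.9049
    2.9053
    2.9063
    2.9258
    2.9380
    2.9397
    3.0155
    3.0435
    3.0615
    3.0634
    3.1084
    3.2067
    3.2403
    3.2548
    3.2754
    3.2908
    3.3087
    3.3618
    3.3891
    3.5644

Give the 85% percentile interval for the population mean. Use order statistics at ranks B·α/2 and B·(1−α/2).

α = 0.15; lower rank = 40 × 0.075 = 3; upper rank = 40 × 0.925 = 37.
The 3rd smallest replicate is 2.4033; the 37th is 3.3087.

(2.4033, 3.3087)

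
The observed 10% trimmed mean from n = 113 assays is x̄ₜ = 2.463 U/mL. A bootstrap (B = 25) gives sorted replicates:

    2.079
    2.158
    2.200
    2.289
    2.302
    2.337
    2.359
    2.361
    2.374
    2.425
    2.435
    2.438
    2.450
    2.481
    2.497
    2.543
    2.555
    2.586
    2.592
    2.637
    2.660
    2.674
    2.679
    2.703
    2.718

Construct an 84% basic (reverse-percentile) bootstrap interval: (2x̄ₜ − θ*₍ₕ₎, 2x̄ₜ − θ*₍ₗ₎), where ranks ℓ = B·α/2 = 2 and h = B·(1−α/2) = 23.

(2.247, 2.768)

Percentile endpoints at ranks 2 and 23: θ*₍2₎ = 2.158, θ*₍23₎ = 2.679.
Basic interval reflects these around x̄ₜ:
  lower = 2 × 2.463 − 2.679 = 2.247
  upper = 2 × 2.463 − 2.158 = 2.768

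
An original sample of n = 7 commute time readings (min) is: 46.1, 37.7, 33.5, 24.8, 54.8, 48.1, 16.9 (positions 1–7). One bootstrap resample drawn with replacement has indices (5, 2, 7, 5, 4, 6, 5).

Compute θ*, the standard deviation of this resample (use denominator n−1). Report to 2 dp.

θ* = 15.67

Resample values: 54.8, 37.7, 16.9, 54.8, 24.8, 48.1, 54.8.
Mean = 41.7000; sum of squared deviations = 1472.4400
s² = 1472.4400 / 6 = 245.4067
s = √245.4067 = 15.67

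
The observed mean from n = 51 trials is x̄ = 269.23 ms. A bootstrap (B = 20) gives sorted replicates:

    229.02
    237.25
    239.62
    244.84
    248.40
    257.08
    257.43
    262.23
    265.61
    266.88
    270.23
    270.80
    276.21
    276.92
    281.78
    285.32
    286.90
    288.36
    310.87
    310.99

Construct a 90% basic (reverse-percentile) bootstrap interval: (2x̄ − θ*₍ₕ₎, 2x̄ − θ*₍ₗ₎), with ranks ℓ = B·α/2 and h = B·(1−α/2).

(227.59, 309.44)

Percentile endpoints at ranks 1 and 19: θ*₍1₎ = 229.02, θ*₍19₎ = 310.87.
Basic interval reflects these around x̄:
  lower = 2 × 269.23 − 310.87 = 227.59
  upper = 2 × 269.23 − 229.02 = 309.44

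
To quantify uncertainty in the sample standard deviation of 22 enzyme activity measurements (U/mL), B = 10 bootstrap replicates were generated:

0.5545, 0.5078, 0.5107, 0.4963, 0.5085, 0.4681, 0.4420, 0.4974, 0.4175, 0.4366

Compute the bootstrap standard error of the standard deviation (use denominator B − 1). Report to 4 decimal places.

SE* = 0.0420

Bootstrap SE is the standard deviation of the 10 replicate standard deviations.
Mean of replicates: (0.5545 + 0.5078 + 0.5107 + 0.4963 + 0.5085 + 0.4681 + 0.4420 + 0.4974 + 0.4175 + 0.4366) / 10 = 4.83940 / 10 = 0.48394
Sum of squared deviations: (+0.07056)² + (+0.02386)² + (+0.02676)² + (+0.01236)² + (+0.02456)² + (−0.01584)² + (−0.04194)² + (+0.01346)² + (−0.06644)² + (−0.04734)² = 0.01587
Variance = 0.01587 / 9 = 0.00176
SE* = √0.00176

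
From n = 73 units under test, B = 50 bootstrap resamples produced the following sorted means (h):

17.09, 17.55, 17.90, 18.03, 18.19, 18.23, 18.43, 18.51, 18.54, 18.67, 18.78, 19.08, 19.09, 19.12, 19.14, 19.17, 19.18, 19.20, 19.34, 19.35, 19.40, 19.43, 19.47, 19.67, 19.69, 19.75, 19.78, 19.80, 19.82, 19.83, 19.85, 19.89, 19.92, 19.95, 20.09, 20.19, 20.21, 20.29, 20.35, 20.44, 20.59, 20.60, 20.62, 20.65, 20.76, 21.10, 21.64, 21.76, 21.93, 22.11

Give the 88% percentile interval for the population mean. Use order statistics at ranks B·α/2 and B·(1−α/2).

(17.90, 21.64)

α = 0.12; lower rank = 50 × 0.060 = 3; upper rank = 50 × 0.940 = 47.
The 3rd smallest replicate is 17.90; the 47th is 21.64.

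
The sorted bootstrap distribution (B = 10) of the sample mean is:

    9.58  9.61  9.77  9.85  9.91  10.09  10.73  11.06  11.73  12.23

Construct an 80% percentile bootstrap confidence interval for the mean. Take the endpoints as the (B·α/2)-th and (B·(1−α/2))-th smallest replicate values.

(9.58, 11.73)

α = 0.20; lower rank = 10 × 0.100 = 1; upper rank = 10 × 0.900 = 9.
The 1st smallest replicate is 9.58; the 9th is 11.73.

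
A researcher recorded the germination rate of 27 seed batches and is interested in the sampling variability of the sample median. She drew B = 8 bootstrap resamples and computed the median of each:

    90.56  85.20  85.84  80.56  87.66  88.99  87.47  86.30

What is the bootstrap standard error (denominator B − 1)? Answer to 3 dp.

Bootstrap SE is the standard deviation of the 8 replicate medians.
Mean of replicates: (90.56 + 85.20 + 85.84 + 80.56 + 87.66 + 88.99 + 87.47 + 86.30) / 8 = 692.5800 / 8 = 86.5725
Sum of squared deviations: (+3.9875)² + (−1.3725)² + (−0.7325)² + (−6.0125)² + (+1.0875)² + (+2.4175)² + (+0.8975)² + (−0.2725)² = 62.3773
Variance = 62.3773 / 7 = 8.9110
SE* = √8.9110

SE* = 2.985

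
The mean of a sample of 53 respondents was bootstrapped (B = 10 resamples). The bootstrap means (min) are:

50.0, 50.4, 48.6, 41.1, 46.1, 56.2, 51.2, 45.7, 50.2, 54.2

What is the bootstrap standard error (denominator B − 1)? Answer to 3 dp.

Bootstrap SE is the standard deviation of the 10 replicate means.
Mean of replicates: (50.0 + 50.4 + 48.6 + 41.1 + 46.1 + 56.2 + 51.2 + 45.7 + 50.2 + 54.2) / 10 = 493.7000 / 10 = 49.3700
Sum of squared deviations: (+0.6300)² + (+1.0300)² + (−0.7700)² + (−8.2700)² + (−3.2700)² + (+6.8300)² + (+1.8300)² + (−3.6700)² + (+0.8300)² + (+4.8300)² = 168.6210
Variance = 168.6210 / 9 = 18.7357
SE* = √18.7357

SE* = 4.328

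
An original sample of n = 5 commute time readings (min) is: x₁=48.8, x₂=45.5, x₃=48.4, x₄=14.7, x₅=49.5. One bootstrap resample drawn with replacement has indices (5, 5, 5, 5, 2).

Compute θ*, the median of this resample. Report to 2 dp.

Resample values: 49.5, 49.5, 49.5, 49.5, 45.5.
Sorted: 45.5, 49.5, 49.5, 49.5, 49.5
Median = middle value = 49.50

θ* = 49.50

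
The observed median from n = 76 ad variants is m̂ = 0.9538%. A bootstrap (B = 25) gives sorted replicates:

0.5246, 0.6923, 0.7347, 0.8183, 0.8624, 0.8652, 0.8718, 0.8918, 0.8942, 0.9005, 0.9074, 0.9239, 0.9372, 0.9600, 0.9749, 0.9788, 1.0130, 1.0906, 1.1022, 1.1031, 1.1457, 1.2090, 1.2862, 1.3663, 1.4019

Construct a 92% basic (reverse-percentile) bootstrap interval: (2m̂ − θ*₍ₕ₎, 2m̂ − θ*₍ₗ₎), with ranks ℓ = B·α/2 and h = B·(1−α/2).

(0.5413, 1.3830)

Percentile endpoints at ranks 1 and 24: θ*₍1₎ = 0.5246, θ*₍24₎ = 1.3663.
Basic interval reflects these around m̂:
  lower = 2 × 0.9538 − 1.3663 = 0.5413
  upper = 2 × 0.9538 − 0.5246 = 1.3830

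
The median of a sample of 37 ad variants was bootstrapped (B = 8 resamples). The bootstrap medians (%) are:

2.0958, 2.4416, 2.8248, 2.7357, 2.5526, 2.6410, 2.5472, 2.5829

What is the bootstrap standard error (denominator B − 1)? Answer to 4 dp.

SE* = 0.2195

Bootstrap SE is the standard deviation of the 8 replicate medians.
Mean of replicates: (2.0958 + 2.4416 + 2.8248 + 2.7357 + 2.5526 + 2.6410 + 2.5472 + 2.5829) / 8 = 20.42160 / 8 = 2.55270
Sum of squared deviations: (−0.45690)² + (−0.11110)² + (+0.27210)² + (+0.18300)² + (−0.00010)² + (+0.08830)² + (−0.00550)² + (+0.03020)² = 0.33737
Variance = 0.33737 / 7 = 0.04820
SE* = √0.04820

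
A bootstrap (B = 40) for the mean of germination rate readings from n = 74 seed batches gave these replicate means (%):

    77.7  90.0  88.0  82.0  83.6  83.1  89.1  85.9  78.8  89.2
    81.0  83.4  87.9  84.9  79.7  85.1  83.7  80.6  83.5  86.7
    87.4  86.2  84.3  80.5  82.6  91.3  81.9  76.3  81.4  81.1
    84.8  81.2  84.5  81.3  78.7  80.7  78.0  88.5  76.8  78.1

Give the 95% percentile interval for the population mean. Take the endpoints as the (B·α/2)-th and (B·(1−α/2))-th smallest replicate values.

(76.3, 90.0)

Sorted replicates: 76.3, 76.8, 77.7, 78.0, 78.1, 78.7, 78.8, 79.7, 80.5, 80.6, 80.7, 81.0, 81.1, 81.2, 81.3, 81.4, 81.9, 82.0, 82.6, 83.1, 83.4, 83.5, 83.6, 83.7, 84.3, 84.5, 84.8, 84.9, 85.1, 85.9, 86.2, 86.7, 87.4, 87.9, 88.0, 88.5, 89.1, 89.2, 90.0, 91.3
α = 0.05; lower rank = 40 × 0.025 = 1; upper rank = 40 × 0.975 = 39.
The 1st smallest replicate is 76.3; the 39th is 90.0.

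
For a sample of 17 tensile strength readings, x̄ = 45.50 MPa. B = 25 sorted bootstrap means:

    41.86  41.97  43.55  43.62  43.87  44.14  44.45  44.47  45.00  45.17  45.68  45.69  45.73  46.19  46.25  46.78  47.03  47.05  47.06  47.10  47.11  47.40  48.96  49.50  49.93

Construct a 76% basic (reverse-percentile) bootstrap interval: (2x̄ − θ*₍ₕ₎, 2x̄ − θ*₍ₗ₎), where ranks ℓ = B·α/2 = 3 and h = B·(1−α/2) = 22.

(43.60, 47.45)

Percentile endpoints at ranks 3 and 22: θ*₍3₎ = 43.55, θ*₍22₎ = 47.40.
Basic interval reflects these around x̄:
  lower = 2 × 45.50 − 47.40 = 43.60
  upper = 2 × 45.50 − 43.55 = 47.45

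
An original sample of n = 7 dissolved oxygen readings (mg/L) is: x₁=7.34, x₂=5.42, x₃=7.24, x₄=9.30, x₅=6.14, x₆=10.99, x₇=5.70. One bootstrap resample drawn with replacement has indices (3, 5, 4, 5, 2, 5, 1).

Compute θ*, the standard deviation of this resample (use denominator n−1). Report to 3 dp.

Resample values: 7.24, 6.14, 9.30, 6.14, 5.42, 6.14, 7.34.
Mean = 6.8171; sum of squared deviations = 9.9443
s² = 9.9443 / 6 = 1.6574
s = √1.6574 = 1.287

θ* = 1.287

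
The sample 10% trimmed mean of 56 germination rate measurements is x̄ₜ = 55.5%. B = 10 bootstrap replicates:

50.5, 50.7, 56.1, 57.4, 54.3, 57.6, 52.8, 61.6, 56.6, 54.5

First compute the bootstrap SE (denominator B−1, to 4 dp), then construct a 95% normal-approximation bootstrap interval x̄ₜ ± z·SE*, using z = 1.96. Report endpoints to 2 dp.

Mean of replicates = 55.2100; sum of squared deviations = 103.7290; SE* = √(103.7290/9) = 3.3949
Margin = 1.96 × 3.3949 = 6.654
Interval: 55.5 ± 6.654

(48.85, 62.15)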